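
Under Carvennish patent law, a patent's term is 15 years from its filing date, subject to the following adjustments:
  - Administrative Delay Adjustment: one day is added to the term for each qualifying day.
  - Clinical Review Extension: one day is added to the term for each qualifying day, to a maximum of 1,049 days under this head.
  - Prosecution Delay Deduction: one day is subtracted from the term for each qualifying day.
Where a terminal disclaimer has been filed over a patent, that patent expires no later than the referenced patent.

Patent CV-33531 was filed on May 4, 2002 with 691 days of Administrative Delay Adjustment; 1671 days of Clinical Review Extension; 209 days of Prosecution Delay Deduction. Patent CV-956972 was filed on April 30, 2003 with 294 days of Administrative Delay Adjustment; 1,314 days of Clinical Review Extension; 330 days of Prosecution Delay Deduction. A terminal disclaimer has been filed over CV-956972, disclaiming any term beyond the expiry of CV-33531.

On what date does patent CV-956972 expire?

2021-02-06

Natural term of CV-956972:
  Base: filing + 15 years → 30 April 2018.
  Administrative Delay Adjustment: +294 days → 18 February 2019.
  Clinical Review Extension: 1314 days claimed exceeds the 1049-day cap, so +1049 days → 2 January 2022.
  Prosecution Delay Deduction: −330 days → 6 February 2021.
Expiry of referenced patent CV-33531:
  Base: filing + 15 years → 4 May 2017.
  Administrative Delay Adjustment: +691 days → 26 March 2019.
  Clinical Review Extension: 1671 days claimed exceeds the 1049-day cap, so +1049 days → 7 February 2022.
  Prosecution Delay Deduction: −209 days → 13 July 2021.
Terminal disclaimer: CV-956972 expires on the earlier of 6 February 2021 and 13 July 2021.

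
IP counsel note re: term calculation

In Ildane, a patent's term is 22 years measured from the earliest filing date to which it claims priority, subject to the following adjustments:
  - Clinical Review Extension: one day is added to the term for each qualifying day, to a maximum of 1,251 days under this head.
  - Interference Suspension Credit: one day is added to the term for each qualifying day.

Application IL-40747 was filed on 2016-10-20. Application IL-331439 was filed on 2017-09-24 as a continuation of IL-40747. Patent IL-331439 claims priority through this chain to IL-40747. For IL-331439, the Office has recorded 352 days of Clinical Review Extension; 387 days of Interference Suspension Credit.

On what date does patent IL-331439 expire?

Earliest priority filing: 20 October 2016.
Base term: 20 October 2016 + 22 years → 20 October 2038.
Clinical Review Extension: 352 days (within the 1251-day cap) → +352 days → 7 October 2039.
Interference Suspension Credit: +387 days → 28 October 2040.

2040-10-28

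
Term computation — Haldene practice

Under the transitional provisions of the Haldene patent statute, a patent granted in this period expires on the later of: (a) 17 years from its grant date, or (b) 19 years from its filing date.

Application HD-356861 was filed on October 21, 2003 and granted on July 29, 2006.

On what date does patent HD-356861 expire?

(a) grant + 17 years → 29 July 2023.
(b) filing + 19 years → 21 October 2022.
Later of the two: 29 July 2023.

July 29, 2023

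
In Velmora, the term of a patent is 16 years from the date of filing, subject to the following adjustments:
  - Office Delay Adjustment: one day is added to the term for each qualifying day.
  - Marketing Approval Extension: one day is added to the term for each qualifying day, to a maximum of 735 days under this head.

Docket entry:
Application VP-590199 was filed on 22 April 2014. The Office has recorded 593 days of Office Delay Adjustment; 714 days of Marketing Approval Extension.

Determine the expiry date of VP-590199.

Base term: filing date + 16 years → 22 April 2030.
Office Delay Adjustment: +593 days → 6 December 2031.
Marketing Approval Extension: 714 days (within the 735-day cap) → +714 days → 19 November 2033.

2033-11-19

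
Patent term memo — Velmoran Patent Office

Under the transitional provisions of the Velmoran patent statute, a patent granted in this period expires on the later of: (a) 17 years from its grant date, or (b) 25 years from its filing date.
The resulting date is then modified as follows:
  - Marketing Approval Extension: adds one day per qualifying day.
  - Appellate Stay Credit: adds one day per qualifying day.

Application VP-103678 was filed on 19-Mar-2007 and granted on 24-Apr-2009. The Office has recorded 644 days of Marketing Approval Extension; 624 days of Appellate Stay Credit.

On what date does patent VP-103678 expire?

(a) grant + 17 years → 24 April 2026.
(b) filing + 25 years → 19 March 2032.
Later of the two: 19 March 2032.
Marketing Approval Extension: +644 days → 23 December 2033.
Appellate Stay Credit: +624 days → 8 September 2035.

2035-09-08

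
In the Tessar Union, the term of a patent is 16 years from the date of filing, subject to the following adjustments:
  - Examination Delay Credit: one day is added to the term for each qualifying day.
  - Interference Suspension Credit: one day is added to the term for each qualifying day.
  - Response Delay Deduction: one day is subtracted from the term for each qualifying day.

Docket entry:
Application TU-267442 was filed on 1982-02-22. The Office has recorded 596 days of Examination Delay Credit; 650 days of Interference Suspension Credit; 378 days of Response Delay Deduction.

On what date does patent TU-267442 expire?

2000-07-09

Base term: filing date + 16 years → 22 February 1998.
Examination Delay Credit: +596 days → 11 October 1999.
Interference Suspension Credit: +650 days → 22 July 2001.
Response Delay Deduction: −378 days → 9 July 2000.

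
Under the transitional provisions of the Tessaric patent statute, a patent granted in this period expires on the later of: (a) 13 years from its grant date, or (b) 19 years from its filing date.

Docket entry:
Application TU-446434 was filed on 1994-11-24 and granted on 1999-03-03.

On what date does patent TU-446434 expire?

November 24, 2013

(a) grant + 13 years → 3 March 2012.
(b) filing + 19 years → 24 November 2013.
Later of the two: 24 November 2013.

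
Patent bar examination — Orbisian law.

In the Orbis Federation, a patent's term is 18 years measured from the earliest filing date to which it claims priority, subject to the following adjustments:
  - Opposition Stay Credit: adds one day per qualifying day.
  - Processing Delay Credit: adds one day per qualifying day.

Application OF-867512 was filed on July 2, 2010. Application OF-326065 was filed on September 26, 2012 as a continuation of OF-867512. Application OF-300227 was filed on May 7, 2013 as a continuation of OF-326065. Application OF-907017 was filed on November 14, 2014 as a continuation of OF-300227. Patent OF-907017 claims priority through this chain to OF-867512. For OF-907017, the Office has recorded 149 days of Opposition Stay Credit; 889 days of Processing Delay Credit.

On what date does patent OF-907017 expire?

2031-05-06

Earliest priority filing: 2 July 2010.
Base term: 2 July 2010 + 18 years → 2 July 2028.
Opposition Stay Credit: +149 days → 28 November 2028.
Processing Delay Credit: +889 days → 6 May 2031.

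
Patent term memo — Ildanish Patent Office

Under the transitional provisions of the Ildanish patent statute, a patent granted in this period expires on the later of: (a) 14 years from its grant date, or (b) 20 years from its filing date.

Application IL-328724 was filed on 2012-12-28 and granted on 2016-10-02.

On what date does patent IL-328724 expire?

(a) grant + 14 years → 2 October 2030.
(b) filing + 20 years → 28 December 2032.
Later of the two: 28 December 2032.

December 28, 2032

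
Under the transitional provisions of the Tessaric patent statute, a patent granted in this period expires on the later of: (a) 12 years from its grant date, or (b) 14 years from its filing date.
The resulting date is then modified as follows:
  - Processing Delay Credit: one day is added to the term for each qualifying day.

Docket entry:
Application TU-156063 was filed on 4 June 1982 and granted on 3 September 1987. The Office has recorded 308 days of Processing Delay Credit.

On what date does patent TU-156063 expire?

2000-07-07

(a) grant + 12 years → 3 September 1999.
(b) filing + 14 years → 4 June 1996.
Later of the two: 3 September 1999.
Processing Delay Credit: +308 days → 7 July 2000.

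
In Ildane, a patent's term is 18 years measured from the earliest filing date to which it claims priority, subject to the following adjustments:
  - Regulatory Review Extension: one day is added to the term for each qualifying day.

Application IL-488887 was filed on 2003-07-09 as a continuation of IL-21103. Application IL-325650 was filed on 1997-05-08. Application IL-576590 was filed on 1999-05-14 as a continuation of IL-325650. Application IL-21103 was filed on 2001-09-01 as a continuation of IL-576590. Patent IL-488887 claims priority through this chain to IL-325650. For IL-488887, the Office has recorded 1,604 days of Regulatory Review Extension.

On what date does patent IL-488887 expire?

2019-09-28

Earliest priority filing: 8 May 1997.
Base term: 8 May 1997 + 18 years → 8 May 2015.
Regulatory Review Extension: +1604 days → 28 September 2019.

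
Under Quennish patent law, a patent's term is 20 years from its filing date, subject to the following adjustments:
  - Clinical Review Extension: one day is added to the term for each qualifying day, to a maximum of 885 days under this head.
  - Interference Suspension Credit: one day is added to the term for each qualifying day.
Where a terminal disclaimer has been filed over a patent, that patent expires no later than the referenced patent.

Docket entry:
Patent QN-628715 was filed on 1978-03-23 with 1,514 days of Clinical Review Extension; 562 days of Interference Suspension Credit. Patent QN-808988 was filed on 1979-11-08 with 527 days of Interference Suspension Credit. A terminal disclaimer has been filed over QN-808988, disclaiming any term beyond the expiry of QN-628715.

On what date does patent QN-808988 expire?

Natural term of QN-808988:
  Base: filing + 20 years → 8 November 1999.
  Interference Suspension Credit: +527 days → 18 April 2001.
Expiry of referenced patent QN-628715:
  Base: filing + 20 years → 23 March 1998.
  Clinical Review Extension: 1514 days claimed exceeds the 885-day cap, so +885 days → 24 August 2000.
  Interference Suspension Credit: +562 days → 9 March 2002.
Terminal disclaimer: QN-808988 expires on the earlier of 18 April 2001 and 9 March 2002.

2001-04-18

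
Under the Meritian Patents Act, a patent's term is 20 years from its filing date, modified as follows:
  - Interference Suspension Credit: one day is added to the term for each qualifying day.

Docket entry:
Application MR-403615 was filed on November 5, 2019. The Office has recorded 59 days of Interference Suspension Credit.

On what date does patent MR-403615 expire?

January 3, 2040

Base term: filing date + 20 years → 5 November 2039.
Interference Suspension Credit: +59 days → 3 January 2040.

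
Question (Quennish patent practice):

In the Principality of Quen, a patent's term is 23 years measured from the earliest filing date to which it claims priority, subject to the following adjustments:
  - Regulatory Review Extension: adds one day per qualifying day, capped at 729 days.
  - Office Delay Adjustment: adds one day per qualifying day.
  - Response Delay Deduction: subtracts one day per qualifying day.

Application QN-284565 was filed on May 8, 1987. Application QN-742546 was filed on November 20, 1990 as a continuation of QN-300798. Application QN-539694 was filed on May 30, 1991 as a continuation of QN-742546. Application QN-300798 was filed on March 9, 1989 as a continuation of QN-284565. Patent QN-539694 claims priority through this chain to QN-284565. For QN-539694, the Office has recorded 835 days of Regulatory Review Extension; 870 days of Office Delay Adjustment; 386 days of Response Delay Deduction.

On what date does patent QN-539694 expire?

Earliest priority filing: 8 May 1987.
Base term: 8 May 1987 + 23 years → 8 May 2010.
Regulatory Review Extension: 835 days claimed exceeds the 729-day cap, so +729 days → 6 May 2012.
Office Delay Adjustment: +870 days → 23 September 2014.
Response Delay Deduction: −386 days → 2 September 2013.

2013-09-02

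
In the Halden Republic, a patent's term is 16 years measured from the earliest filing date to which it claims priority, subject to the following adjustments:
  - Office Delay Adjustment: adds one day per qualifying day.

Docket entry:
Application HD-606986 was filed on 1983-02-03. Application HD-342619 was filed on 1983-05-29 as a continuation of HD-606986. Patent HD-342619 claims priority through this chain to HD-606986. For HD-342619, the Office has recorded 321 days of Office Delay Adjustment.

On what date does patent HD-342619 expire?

December 21, 1999

Earliest priority filing: 3 February 1983.
Base term: 3 February 1983 + 16 years → 3 February 1999.
Office Delay Adjustment: +321 days → 21 December 1999.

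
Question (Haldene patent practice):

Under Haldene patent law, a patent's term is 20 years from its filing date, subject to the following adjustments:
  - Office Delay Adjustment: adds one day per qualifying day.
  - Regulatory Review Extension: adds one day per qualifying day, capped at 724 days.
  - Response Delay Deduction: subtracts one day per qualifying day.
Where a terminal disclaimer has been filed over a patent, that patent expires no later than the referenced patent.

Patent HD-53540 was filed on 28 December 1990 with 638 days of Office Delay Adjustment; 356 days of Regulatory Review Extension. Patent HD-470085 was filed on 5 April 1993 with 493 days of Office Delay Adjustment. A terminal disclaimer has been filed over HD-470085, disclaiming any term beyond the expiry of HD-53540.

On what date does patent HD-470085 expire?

Natural term of HD-470085:
  Base: filing + 20 years → 5 April 2013.
  Office Delay Adjustment: +493 days → 11 August 2014.
Expiry of referenced patent HD-53540:
  Base: filing + 20 years → 28 December 2010.
  Office Delay Adjustment: +638 days → 26 September 2012.
  Regulatory Review Extension: 356 days (within the 724-day cap) → +356 days → 17 September 2013.
Terminal disclaimer: HD-470085 expires on the earlier of 11 August 2014 and 17 September 2013.

September 17, 2013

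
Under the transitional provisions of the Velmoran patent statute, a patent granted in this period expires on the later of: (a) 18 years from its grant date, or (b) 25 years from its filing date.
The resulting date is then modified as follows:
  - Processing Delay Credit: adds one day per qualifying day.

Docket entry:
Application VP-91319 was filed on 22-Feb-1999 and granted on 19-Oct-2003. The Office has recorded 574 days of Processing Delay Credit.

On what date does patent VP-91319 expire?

(a) grant + 18 years → 19 October 2021.
(b) filing + 25 years → 22 February 2024.
Later of the two: 22 February 2024.
Processing Delay Credit: +574 days → 18 September 2025.

September 18, 2025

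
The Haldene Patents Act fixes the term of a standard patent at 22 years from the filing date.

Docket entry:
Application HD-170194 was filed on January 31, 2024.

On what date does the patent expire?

Filing date + 22 years → 31 January 2046.

January 31, 2046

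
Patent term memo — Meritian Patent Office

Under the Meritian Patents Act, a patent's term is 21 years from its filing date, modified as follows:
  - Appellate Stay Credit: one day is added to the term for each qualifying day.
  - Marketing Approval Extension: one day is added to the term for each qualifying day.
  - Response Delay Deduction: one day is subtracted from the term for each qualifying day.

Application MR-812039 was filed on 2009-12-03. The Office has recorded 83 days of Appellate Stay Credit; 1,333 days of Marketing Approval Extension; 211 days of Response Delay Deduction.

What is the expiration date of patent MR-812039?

March 22, 2034

Base term: filing date + 21 years → 3 December 2030.
Appellate Stay Credit: +83 days → 24 February 2031.
Marketing Approval Extension: +1333 days → 19 October 2034.
Response Delay Deduction: −211 days → 22 March 2034.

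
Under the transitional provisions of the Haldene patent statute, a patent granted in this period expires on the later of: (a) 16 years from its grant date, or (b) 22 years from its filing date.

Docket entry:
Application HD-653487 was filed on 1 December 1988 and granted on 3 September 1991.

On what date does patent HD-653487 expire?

(a) grant + 16 years → 3 September 2007.
(b) filing + 22 years → 1 December 2010.
Later of the two: 1 December 2010.

December 1, 2010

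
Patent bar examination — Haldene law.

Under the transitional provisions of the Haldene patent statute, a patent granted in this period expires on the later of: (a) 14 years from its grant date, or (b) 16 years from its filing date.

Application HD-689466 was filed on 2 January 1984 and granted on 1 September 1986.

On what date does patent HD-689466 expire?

(a) grant + 14 years → 1 September 2000.
(b) filing + 16 years → 2 January 2000.
Later of the two: 1 September 2000.

September 1, 2000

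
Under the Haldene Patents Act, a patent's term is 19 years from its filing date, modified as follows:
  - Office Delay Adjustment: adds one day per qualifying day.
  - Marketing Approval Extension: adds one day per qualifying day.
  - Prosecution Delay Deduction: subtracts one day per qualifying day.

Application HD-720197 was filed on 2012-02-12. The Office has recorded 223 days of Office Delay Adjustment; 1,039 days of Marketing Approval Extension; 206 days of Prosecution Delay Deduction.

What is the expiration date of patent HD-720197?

January 3, 2034

Base term: filing date + 19 years → 12 February 2031.
Office Delay Adjustment: +223 days → 23 September 2031.
Marketing Approval Extension: +1039 days → 28 July 2034.
Prosecution Delay Deduction: −206 days → 3 January 2034.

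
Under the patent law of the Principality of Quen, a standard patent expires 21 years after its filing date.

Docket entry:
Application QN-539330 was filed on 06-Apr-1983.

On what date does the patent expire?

Filing date + 21 years → 6 April 2004.

April 6, 2004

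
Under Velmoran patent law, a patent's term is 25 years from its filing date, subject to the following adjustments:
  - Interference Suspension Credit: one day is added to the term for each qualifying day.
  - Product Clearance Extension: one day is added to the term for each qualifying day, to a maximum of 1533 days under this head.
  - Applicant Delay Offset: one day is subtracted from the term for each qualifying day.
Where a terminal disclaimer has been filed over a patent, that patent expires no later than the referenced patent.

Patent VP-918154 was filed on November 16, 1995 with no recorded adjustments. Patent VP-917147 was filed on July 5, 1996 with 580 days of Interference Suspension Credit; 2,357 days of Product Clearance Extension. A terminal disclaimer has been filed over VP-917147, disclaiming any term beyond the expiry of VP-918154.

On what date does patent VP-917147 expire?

2020-11-16

Natural term of VP-917147:
  Base: filing + 25 years → 5 July 2021.
  Interference Suspension Credit: +580 days → 5 February 2023.
  Product Clearance Extension: 2357 days claimed exceeds the 1533-day cap, so +1533 days → 18 April 2027.
Expiry of referenced patent VP-918154:
  Base: filing + 25 years → 16 November 2020.
Terminal disclaimer: VP-917147 expires on the earlier of 18 April 2027 and 16 November 2020.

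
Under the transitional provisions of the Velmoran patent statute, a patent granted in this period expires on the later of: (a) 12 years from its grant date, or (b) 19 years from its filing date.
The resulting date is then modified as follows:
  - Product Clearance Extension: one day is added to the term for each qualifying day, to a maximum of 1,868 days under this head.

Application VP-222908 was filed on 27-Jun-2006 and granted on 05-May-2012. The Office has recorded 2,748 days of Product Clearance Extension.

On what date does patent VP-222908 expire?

(a) grant + 12 years → 5 May 2024.
(b) filing + 19 years → 27 June 2025.
Later of the two: 27 June 2025.
Product Clearance Extension: 2748 days claimed exceeds the 1868-day cap, so +1868 days → 8 August 2030.

2030-08-08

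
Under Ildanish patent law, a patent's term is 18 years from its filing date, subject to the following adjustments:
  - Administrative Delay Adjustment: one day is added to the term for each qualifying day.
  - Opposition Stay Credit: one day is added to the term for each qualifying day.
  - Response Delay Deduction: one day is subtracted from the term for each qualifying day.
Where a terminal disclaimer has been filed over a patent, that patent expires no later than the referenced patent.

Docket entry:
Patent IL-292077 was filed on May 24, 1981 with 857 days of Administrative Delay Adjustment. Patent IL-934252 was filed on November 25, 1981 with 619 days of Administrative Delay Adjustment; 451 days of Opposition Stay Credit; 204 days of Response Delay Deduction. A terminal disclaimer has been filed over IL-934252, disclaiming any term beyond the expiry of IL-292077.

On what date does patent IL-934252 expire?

2001-09-27

Natural term of IL-934252:
  Base: filing + 18 years → 25 November 1999.
  Administrative Delay Adjustment: +619 days → 5 August 2001.
  Opposition Stay Credit: +451 days → 30 October 2002.
  Response Delay Deduction: −204 days → 9 April 2002.
Expiry of referenced patent IL-292077:
  Base: filing + 18 years → 24 May 1999.
  Administrative Delay Adjustment: +857 days → 27 September 2001.
Terminal disclaimer: IL-934252 expires on the earlier of 9 April 2002 and 27 September 2001.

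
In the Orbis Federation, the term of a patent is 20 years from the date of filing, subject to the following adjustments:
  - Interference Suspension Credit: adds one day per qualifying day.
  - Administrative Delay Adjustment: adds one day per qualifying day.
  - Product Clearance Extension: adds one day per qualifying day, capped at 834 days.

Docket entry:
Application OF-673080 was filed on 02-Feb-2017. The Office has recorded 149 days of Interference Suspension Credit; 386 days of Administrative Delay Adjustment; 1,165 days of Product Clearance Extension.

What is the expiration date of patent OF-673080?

2040-11-02

Base term: filing date + 20 years → 2 February 2037.
Interference Suspension Credit: +149 days → 1 July 2037.
Administrative Delay Adjustment: +386 days → 22 July 2038.
Product Clearance Extension: 1165 days claimed exceeds the 834-day cap, so +834 days → 2 November 2040.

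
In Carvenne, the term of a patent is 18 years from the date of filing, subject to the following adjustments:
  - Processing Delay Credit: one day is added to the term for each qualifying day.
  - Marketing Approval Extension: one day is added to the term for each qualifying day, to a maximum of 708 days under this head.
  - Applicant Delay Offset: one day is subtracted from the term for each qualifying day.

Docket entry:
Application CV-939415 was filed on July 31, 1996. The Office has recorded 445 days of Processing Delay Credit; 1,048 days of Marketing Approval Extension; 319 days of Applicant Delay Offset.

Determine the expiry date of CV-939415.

Base term: filing date + 18 years → 31 July 2014.
Processing Delay Credit: +445 days → 19 October 2015.
Marketing Approval Extension: 1048 days claimed exceeds the 708-day cap, so +708 days → 26 September 2017.
Applicant Delay Offset: −319 days → 11 November 2016.

2016-11-11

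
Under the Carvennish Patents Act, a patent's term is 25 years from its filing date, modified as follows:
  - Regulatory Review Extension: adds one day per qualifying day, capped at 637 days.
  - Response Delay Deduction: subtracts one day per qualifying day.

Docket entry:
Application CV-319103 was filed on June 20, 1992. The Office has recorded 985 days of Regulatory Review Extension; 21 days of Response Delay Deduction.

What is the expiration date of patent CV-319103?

2019-02-26

Base term: filing date + 25 years → 20 June 2017.
Regulatory Review Extension: 985 days claimed exceeds the 637-day cap, so +637 days → 19 March 2019.
Response Delay Deduction: −21 days → 26 February 2019.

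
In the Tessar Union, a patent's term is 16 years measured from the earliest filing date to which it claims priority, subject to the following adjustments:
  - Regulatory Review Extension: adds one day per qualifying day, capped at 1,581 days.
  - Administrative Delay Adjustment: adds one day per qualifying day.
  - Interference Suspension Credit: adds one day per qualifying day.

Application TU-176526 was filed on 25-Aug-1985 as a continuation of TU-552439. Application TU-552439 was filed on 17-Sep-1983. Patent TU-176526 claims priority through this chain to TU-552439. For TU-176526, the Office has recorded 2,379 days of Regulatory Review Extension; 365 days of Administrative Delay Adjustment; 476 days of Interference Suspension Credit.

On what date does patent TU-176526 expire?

2006-05-05

Earliest priority filing: 17 September 1983.
Base term: 17 September 1983 + 16 years → 17 September 1999.
Regulatory Review Extension: 2379 days claimed exceeds the 1581-day cap, so +1581 days → 15 January 2004.
Administrative Delay Adjustment: +365 days → 14 January 2005.
Interference Suspension Credit: +476 days → 5 May 2006.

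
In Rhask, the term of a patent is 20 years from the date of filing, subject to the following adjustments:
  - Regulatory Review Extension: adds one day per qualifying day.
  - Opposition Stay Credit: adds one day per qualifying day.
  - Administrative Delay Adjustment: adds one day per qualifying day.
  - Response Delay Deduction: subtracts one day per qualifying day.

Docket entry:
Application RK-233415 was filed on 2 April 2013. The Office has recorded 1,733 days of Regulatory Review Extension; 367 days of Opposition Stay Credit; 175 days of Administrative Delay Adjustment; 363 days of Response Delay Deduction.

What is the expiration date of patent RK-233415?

Base term: filing date + 20 years → 2 April 2033.
Regulatory Review Extension: +1733 days → 30 December 2037.
Opposition Stay Credit: +367 days → 1 January 2039.
Administrative Delay Adjustment: +175 days → 25 June 2039.
Response Delay Deduction: −363 days → 27 June 2038.

2038-06-27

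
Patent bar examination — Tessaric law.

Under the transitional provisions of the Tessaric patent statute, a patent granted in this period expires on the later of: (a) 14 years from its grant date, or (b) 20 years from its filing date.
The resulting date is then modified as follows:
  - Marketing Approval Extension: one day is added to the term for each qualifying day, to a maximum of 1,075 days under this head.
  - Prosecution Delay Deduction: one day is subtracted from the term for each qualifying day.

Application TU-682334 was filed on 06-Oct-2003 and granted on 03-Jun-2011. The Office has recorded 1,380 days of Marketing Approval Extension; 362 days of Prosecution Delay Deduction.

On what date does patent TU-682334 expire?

May 17, 2027

(a) grant + 14 years → 3 June 2025.
(b) filing + 20 years → 6 October 2023.
Later of the two: 3 June 2025.
Marketing Approval Extension: 1380 days claimed exceeds the 1075-day cap, so +1075 days → 13 May 2028.
Prosecution Delay Deduction: −362 days → 17 May 2027.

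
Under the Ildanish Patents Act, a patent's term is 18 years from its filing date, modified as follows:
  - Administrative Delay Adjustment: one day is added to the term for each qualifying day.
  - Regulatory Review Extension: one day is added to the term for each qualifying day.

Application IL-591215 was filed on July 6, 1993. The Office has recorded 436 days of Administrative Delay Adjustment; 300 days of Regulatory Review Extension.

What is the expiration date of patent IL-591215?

Base term: filing date + 18 years → 6 July 2011.
Administrative Delay Adjustment: +436 days → 14 September 2012.
Regulatory Review Extension: +300 days → 11 July 2013.

July 11, 2013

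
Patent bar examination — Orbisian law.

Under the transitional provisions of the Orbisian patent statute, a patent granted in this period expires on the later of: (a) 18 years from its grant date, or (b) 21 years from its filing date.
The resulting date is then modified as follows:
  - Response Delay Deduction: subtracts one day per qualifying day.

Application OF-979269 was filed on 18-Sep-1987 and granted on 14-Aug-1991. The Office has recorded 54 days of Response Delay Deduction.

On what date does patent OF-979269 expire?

2009-06-21

(a) grant + 18 years → 14 August 2009.
(b) filing + 21 years → 18 September 2008.
Later of the two: 14 August 2009.
Response Delay Deduction: −54 days → 21 June 2009.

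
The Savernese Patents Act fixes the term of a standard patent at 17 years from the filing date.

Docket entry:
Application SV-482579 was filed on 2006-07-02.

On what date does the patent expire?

Filing date + 17 years → 2 July 2023.

July 2, 2023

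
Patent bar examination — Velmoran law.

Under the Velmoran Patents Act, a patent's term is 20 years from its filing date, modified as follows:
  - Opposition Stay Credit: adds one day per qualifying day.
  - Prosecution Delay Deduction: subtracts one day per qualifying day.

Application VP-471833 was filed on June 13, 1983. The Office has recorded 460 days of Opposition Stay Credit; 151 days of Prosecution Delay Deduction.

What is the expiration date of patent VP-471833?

Base term: filing date + 20 years → 13 June 2003.
Opposition Stay Credit: +460 days → 15 September 2004.
Prosecution Delay Deduction: −151 days → 17 April 2004.

April 17, 2004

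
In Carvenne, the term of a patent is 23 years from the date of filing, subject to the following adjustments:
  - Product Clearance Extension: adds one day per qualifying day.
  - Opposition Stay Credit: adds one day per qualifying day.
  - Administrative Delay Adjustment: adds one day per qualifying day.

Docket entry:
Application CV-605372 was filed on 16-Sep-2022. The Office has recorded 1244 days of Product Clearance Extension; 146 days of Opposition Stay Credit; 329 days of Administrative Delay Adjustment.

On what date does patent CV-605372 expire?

June 1, 2050

Base term: filing date + 23 years → 16 September 2045.
Product Clearance Extension: +1244 days → 11 February 2049.
Opposition Stay Credit: +146 days → 7 July 2049.
Administrative Delay Adjustment: +329 days → 1 June 2050.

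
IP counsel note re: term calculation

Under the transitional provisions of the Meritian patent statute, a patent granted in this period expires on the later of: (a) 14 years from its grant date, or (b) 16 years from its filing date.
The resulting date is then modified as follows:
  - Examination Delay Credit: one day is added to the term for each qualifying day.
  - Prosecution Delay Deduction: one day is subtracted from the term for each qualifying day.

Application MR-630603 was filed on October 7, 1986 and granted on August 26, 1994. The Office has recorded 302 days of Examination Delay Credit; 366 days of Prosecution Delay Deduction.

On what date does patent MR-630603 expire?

(a) grant + 14 years → 26 August 2008.
(b) filing + 16 years → 7 October 2002.
Later of the two: 26 August 2008.
Examination Delay Credit: +302 days → 24 June 2009.
Prosecution Delay Deduction: −366 days → 23 June 2008.

June 23, 2008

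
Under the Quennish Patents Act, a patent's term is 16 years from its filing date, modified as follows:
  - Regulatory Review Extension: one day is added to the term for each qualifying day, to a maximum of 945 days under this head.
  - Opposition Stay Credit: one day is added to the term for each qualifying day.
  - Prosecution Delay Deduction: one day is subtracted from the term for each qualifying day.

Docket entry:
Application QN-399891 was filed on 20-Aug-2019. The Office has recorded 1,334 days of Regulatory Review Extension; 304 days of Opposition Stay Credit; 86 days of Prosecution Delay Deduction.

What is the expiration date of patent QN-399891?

October 26, 2038

Base term: filing date + 16 years → 20 August 2035.
Regulatory Review Extension: 1334 days claimed exceeds the 945-day cap, so +945 days → 22 March 2038.
Opposition Stay Credit: +304 days → 20 January 2039.
Prosecution Delay Deduction: −86 days → 26 October 2038.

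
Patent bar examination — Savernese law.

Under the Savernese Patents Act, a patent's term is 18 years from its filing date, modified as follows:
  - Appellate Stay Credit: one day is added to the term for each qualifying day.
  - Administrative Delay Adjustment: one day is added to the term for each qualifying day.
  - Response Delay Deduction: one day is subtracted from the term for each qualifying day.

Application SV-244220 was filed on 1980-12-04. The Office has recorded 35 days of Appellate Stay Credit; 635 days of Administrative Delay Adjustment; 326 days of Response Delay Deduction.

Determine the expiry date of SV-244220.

1999-11-13

Base term: filing date + 18 years → 4 December 1998.
Appellate Stay Credit: +35 days → 8 January 1999.
Administrative Delay Adjustment: +635 days → 4 October 2000.
Response Delay Deduction: −326 days → 13 November 1999.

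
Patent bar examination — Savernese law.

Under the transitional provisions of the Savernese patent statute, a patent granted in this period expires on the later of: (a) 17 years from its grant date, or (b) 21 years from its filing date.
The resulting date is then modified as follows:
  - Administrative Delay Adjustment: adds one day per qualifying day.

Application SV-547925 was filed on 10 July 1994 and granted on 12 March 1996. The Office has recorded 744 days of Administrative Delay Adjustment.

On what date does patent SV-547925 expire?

July 23, 2017

(a) grant + 17 years → 12 March 2013.
(b) filing + 21 years → 10 July 2015.
Later of the two: 10 July 2015.
Administrative Delay Adjustment: +744 days → 23 July 2017.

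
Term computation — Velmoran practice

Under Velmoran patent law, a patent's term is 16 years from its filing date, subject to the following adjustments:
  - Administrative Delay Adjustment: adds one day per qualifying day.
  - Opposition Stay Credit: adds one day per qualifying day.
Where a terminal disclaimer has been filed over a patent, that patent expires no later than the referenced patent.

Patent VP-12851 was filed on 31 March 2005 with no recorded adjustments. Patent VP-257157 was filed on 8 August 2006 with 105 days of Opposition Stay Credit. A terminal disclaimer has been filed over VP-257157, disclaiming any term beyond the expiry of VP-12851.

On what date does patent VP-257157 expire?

March 31, 2021

Natural term of VP-257157:
  Base: filing + 16 years → 8 August 2022.
  Opposition Stay Credit: +105 days → 21 November 2022.
Expiry of referenced patent VP-12851:
  Base: filing + 16 years → 31 March 2021.
Terminal disclaimer: VP-257157 expires on the earlier of 21 November 2022 and 31 March 2021.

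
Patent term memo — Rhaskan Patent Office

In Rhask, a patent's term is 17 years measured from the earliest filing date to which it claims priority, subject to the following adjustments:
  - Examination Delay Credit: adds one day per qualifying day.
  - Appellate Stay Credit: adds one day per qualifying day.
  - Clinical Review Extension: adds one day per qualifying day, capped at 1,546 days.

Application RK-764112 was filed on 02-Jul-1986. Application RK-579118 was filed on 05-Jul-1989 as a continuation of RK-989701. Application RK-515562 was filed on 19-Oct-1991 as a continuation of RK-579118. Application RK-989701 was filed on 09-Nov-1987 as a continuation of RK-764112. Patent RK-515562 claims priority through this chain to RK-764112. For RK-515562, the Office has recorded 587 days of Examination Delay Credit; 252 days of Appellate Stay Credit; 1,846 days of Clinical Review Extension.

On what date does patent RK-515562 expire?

January 11, 2010

Earliest priority filing: 2 July 1986.
Base term: 2 July 1986 + 17 years → 2 July 2003.
Examination Delay Credit: +587 days → 8 February 2005.
Appellate Stay Credit: +252 days → 18 October 2005.
Clinical Review Extension: 1846 days claimed exceeds the 1546-day cap, so +1546 days → 11 January 2010.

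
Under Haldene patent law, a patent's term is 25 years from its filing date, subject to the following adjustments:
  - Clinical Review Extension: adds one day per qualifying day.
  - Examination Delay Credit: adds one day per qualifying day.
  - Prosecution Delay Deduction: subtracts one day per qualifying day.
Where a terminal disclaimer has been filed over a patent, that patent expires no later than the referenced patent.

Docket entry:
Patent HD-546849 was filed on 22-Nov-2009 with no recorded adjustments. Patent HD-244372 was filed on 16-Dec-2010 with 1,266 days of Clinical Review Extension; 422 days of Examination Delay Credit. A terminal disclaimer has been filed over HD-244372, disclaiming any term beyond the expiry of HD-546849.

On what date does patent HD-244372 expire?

Natural term of HD-244372:
  Base: filing + 25 years → 16 December 2035.
  Clinical Review Extension: +1266 days → 4 June 2039.
  Examination Delay Credit: +422 days → 30 July 2040.
Expiry of referenced patent HD-546849:
  Base: filing + 25 years → 22 November 2034.
Terminal disclaimer: HD-244372 expires on the earlier of 30 July 2040 and 22 November 2034.

2034-11-22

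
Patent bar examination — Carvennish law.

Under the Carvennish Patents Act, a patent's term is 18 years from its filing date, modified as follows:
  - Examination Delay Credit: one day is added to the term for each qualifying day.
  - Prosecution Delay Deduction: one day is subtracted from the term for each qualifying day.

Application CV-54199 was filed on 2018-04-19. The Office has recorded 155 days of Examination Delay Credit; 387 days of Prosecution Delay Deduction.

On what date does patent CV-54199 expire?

Base term: filing date + 18 years → 19 April 2036.
Examination Delay Credit: +155 days → 21 September 2036.
Prosecution Delay Deduction: −387 days → 31 August 2035.

August 31, 2035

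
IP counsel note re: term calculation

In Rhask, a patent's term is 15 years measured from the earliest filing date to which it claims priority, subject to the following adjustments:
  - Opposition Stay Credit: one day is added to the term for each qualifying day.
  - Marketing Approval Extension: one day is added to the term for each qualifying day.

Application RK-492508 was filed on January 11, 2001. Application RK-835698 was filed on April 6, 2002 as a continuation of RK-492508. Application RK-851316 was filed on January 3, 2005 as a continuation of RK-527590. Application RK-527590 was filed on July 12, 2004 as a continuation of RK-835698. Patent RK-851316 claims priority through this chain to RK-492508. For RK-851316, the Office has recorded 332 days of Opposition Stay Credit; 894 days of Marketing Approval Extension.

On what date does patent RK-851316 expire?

2019-05-21

Earliest priority filing: 11 January 2001.
Base term: 11 January 2001 + 15 years → 11 January 2016.
Opposition Stay Credit: +332 days → 8 December 2016.
Marketing Approval Extension: +894 days → 21 May 2019.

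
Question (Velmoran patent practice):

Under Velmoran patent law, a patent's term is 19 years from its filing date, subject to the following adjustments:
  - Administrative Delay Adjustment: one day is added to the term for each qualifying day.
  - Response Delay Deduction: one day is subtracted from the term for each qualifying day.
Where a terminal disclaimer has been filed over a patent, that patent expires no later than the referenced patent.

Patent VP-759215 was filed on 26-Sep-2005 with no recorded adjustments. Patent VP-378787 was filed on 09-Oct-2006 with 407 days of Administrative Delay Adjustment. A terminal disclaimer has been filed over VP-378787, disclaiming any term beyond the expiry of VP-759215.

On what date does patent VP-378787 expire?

2024-09-26

Natural term of VP-378787:
  Base: filing + 19 years → 9 October 2025.
  Administrative Delay Adjustment: +407 days → 20 November 2026.
Expiry of referenced patent VP-759215:
  Base: filing + 19 years → 26 September 2024.
Terminal disclaimer: VP-378787 expires on the earlier of 20 November 2026 and 26 September 2024.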